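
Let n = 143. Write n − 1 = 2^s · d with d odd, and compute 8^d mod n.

143 − 1 = 142 = 2^1 · 71, so d = 71.
8^1 ≡ 8 (mod 143)
8^2 ≡ 8^2 = 64 ≡ 64 (mod 143)
8^4 ≡ 64^2 = 4096 ≡ 92 (mod 143)
8^8 ≡ 92^2 = 8464 ≡ 27 (mod 143)
8^16 ≡ 27^2 = 729 ≡ 14 (mod 143)
8^32 ≡ 14^2 = 196 ≡ 53 (mod 143)
8^64 ≡ 53^2 = 2809 ≡ 92 (mod 143)
71 = 64 + 4 + 2 + 1 in binary powers of 2.
So 8^71 ≡ 92 · 92 · 64 · 8 ≡ 96 (mod 143).
Squaring chain: 96; never reaches −1, so base 8 is a Miller–Rabin witness that 143 is composite.

96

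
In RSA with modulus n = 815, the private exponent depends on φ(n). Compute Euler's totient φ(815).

648

Factor: 815 = 5 · 163.
φ(815) = (5−1) · (163−1) = 4 · 162 = 648.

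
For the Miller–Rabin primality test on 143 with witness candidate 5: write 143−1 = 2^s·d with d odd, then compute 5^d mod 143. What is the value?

143 − 1 = 142 = 2^1 · 71, so d = 71.
5^1 ≡ 5 (mod 143)
5^2 ≡ 5^2 = 25 ≡ 25 (mod 143)
5^4 ≡ 25^2 = 625 ≡ 53 (mod 143)
5^8 ≡ 53^2 = 2809 ≡ 92 (mod 143)
5^16 ≡ 92^2 = 8464 ≡ 27 (mod 143)
5^32 ≡ 27^2 = 729 ≡ 14 (mod 143)
5^64 ≡ 14^2 = 196 ≡ 53 (mod 143)
71 = 64 + 4 + 2 + 1 in binary powers of 2.
So 5^71 ≡ 53 · 53 · 25 · 5 ≡ 60 (mod 143).
Squaring chain: 60; never reaches −1, so base 5 is a Miller–Rabin witness that 143 is composite.

60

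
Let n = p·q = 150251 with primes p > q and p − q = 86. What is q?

347

Since p = q + 86, we have 150251 = q(q + 86), so q² + 86q − 150251 = 0.
Discriminant: 86² + 4·150251 = 7396 + 601004 = 608400; √608400 = 780.
q = (−86 + 780)/2 = 347, and p = q + 86 = 433.
Check: 347 · 433 = 150251.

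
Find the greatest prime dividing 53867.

83

53867 = 11 · 4897
4897 = 59 · 83
83 is prime.
So 53867 = 11 · 59 · 83; the largest prime factor is 83.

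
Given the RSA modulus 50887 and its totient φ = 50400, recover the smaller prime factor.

φ(n) = (p−1)(q−1) = n − (p+q) + 1, so p + q = 50887 − 50400 + 1 = 488.
p and q are the roots of t² − 488t + 50887 = 0.
Discriminant: 488² − 4·50887 = 238144 − 203548 = 34596; √34596 = 186.
q = (488 − 186)/2 = 151, p = (488 + 186)/2 = 337.
Check: 151 · 337 = 50887.

151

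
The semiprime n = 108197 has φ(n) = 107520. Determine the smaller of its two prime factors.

257

φ(n) = (p−1)(q−1) = n − (p+q) + 1, so p + q = 108197 − 107520 + 1 = 678.
p and q are the roots of t² − 678t + 108197 = 0.
Discriminant: 678² − 4·108197 = 459684 − 432788 = 26896; √26896 = 164.
q = (678 − 164)/2 = 257, p = (678 + 164)/2 = 421.
Check: 257 · 421 = 108197.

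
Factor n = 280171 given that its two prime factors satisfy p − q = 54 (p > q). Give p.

557

Since p = q + 54, we have 280171 = q(q + 54), so q² + 54q − 280171 = 0.
Discriminant: 54² + 4·280171 = 2916 + 1120684 = 1123600; √1123600 = 1060.
q = (−54 + 1060)/2 = 503, and p = q + 54 = 557.
Check: 503 · 557 = 280171.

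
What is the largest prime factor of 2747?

2747 = 41 · 67
67 is prime.
So 2747 = 41 · 67; the largest prime factor is 67.

67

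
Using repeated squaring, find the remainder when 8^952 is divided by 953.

8^1 ≡ 8 (mod 953)
8^2 ≡ 8^2 = 64 ≡ 64 (mod 953)
8^4 ≡ 64^2 = 4096 ≡ 284 (mod 953)
8^8 ≡ 284^2 = 80656 ≡ 604 (mod 953)
8^16 ≡ 604^2 = 364816 ≡ 770 (mod 953)
8^32 ≡ 770^2 = 592900 ≡ 134 (mod 953)
8^64 ≡ 134^2 = 17956 ≡ 802 (mod 953)
8^128 ≡ 802^2 = 643204 ≡ 882 (mod 953)
8^256 ≡ 882^2 = 777924 ≡ 276 (mod 953)
8^512 ≡ 276^2 = 76176 ≡ 889 (mod 953)
952 = 512 + 256 + 128 + 32 + 16 + 8 in binary powers of 2.
So 8^952 ≡ 889 · 276 · 882 · 134 · 770 · 604 ≡ 1 (mod 953).
Since the result is 1, base 8 gives no evidence that 953 is composite.

1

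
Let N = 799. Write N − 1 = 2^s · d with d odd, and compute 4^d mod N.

676

799 − 1 = 798 = 2^1 · 399, so d = 399.
4^1 ≡ 4 (mod 799)
4^2 ≡ 4^2 = 16 ≡ 16 (mod 799)
4^4 ≡ 16^2 = 256 ≡ 256 (mod 799)
4^8 ≡ 256^2 = 65536 ≡ 18 (mod 799)
4^16 ≡ 18^2 = 324 ≡ 324 (mod 799)
4^32 ≡ 324^2 = 104976 ≡ 307 (mod 799)
4^64 ≡ 307^2 = 94249 ≡ 766 (mod 799)
4^128 ≡ 766^2 = 586756 ≡ 290 (mod 799)
4^256 ≡ 290^2 = 84100 ≡ 205 (mod 799)
399 = 256 + 128 + 8 + 4 + 2 + 1 in binary powers of 2.
So 4^399 ≡ 205 · 290 · 18 · 256 · 16 · 4 ≡ 676 (mod 799).
Squaring chain: 676; never reaches −1, so base 4 is a Miller–Rabin witness that 799 is composite.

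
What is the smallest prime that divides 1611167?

1611167 is odd.
Digit sum 23, not divisible by 3.
Ends in 7: not divisible by 5.
7: 1611167 = 7·230166 + 5
11: 1611167 = 11·146469 + 8
13: 1611167 = 13·123935 + 12
17: 1611167 = 17·94774 + 9
19: 1611167 = 19·84798 + 5
23: 1611167 = 23·70050 + 17
29: 1611167 = 29·55557 + 14
31: 1611167 = 31·51973 + 4
37: 1611167 = 37·43545 + 2
41: 1611167 = 41·39296 + 31
43: 1611167 = 43·37469

43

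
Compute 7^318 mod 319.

53

7^1 ≡ 7 (mod 319)
7^2 ≡ 7^2 = 49 ≡ 49 (mod 319)
7^4 ≡ 49^2 = 2401 ≡ 168 (mod 319)
7^8 ≡ 168^2 = 28224 ≡ 152 (mod 319)
7^16 ≡ 152^2 = 23104 ≡ 136 (mod 319)
7^32 ≡ 136^2 = 18496 ≡ 313 (mod 319)
7^64 ≡ 313^2 = 97969 ≡ 36 (mod 319)
7^128 ≡ 36^2 = 1296 ≡ 20 (mod 319)
7^256 ≡ 20^2 = 400 ≡ 81 (mod 319)
318 = 256 + 32 + 16 + 8 + 4 + 2 in binary powers of 2.
So 7^318 ≡ 81 · 313 · 136 · 152 · 168 · 49 ≡ 53 (mod 319).
Since 53 ≠ 1, base 7 is a Fermat witness: 319 is composite.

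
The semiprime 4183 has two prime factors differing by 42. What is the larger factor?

89

Since p = q + 42, we have 4183 = q(q + 42), so q² + 42q − 4183 = 0.
Discriminant: 42² + 4·4183 = 1764 + 16732 = 18496; √18496 = 136.
q = (−42 + 136)/2 = 47, and p = q + 42 = 89.
Check: 47 · 89 = 4183.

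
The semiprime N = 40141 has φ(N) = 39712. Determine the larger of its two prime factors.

φ(n) = (p−1)(q−1) = n − (p+q) + 1, so p + q = 40141 − 39712 + 1 = 430.
p and q are the roots of t² − 430t + 40141 = 0.
Discriminant: 430² − 4·40141 = 184900 − 160564 = 24336; √24336 = 156.
q = (430 − 156)/2 = 137, p = (430 + 156)/2 = 293.
Check: 137 · 293 = 40141.

293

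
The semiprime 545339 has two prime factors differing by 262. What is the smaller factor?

619

Since p = q + 262, we have 545339 = q(q + 262), so q² + 262q − 545339 = 0.
Discriminant: 262² + 4·545339 = 68644 + 2181356 = 2250000; √2250000 = 1500.
q = (−262 + 1500)/2 = 619, and p = q + 262 = 881.
Check: 619 · 881 = 545339.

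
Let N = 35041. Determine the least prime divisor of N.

67

35041 is odd.
Digit sum 13, not divisible by 3.
Ends in 1: not divisible by 5.
7: 35041 = 7·5005 + 6
11: 35041 = 11·3185 + 6
13: 35041 = 13·2695 + 6
17: 35041 = 17·2061 + 4
19: 35041 = 19·1844 + 5
23: 35041 = 23·1523 + 12
29: 35041 = 29·1208 + 9
31: 35041 = 31·1130 + 11
37: 35041 = 37·947 + 2
41: 35041 = 41·854 + 27
43: 35041 = 43·814 + 39
47: 35041 = 47·745 + 26
53: 35041 = 53·661 + 8
59: 35041 = 59·593 + 54
61: 35041 = 61·574 + 27
67: 35041 = 67·523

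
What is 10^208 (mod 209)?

199

10^1 ≡ 10 (mod 209)
10^2 ≡ 10^2 = 100 ≡ 100 (mod 209)
10^4 ≡ 100^2 = 10000 ≡ 177 (mod 209)
10^8 ≡ 177^2 = 31329 ≡ 188 (mod 209)
10^16 ≡ 188^2 = 35344 ≡ 23 (mod 209)
10^32 ≡ 23^2 = 529 ≡ 111 (mod 209)
10^64 ≡ 111^2 = 12321 ≡ 199 (mod 209)
10^128 ≡ 199^2 = 39601 ≡ 100 (mod 209)
208 = 128 + 64 + 16 in binary powers of 2.
So 10^208 ≡ 100 · 199 · 23 ≡ 199 (mod 209).
Since 199 ≠ 1, base 10 is a Fermat witness: 209 is composite.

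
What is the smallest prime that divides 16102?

16102 is even: 2 divides it.

2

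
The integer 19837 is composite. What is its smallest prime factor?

19837 is odd.
Digit sum 28, not divisible by 3.
Ends in 7: not divisible by 5.
7: 19837 = 7·2833 + 6
11: 19837 = 11·1803 + 4
13: 19837 = 13·1525 + 12
17: 19837 = 17·1166 + 15
19: 19837 = 19·1044 + 1
23: 19837 = 23·862 + 11
29: 19837 = 29·684 + 1
31: 19837 = 31·639 + 28
37: 19837 = 37·536 + 5
41: 19837 = 41·483 + 34
43: 19837 = 43·461 + 14
47: 19837 = 47·422 + 3
53: 19837 = 53·374 + 15
59: 19837 = 59·336 + 13
61: 19837 = 61·325 + 12
67: 19837 = 67·296 + 5
71: 19837 = 71·279 + 28
73: 19837 = 73·271 + 54
79: 19837 = 79·251 + 8
83: 19837 = 83·239

83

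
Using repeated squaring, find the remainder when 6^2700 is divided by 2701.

6^1 ≡ 6 (mod 2701)
6^2 ≡ 6^2 = 36 ≡ 36 (mod 2701)
6^4 ≡ 36^2 = 1296 ≡ 1296 (mod 2701)
6^8 ≡ 1296^2 = 1679616 ≡ 2295 (mod 2701)
6^16 ≡ 2295^2 = 5267025 ≡ 75 (mod 2701)
6^32 ≡ 75^2 = 5625 ≡ 223 (mod 2701)
6^64 ≡ 223^2 = 49729 ≡ 1111 (mod 2701)
6^128 ≡ 1111^2 = 1234321 ≡ 2665 (mod 2701)
6^256 ≡ 2665^2 = 7102225 ≡ 1296 (mod 2701)
6^512 ≡ 1296^2 = 1679616 ≡ 2295 (mod 2701)
6^1024 ≡ 2295^2 = 5267025 ≡ 75 (mod 2701)
6^2048 ≡ 75^2 = 5625 ≡ 223 (mod 2701)
2700 = 2048 + 512 + 128 + 8 + 4 in binary powers of 2.
So 6^2700 ≡ 223 · 2295 · 2665 · 2295 · 1296 ≡ 1 (mod 2701).
Since the result is 1, base 6 gives no evidence that 2701 is composite.

1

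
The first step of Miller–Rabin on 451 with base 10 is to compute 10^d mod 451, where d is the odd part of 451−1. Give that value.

451 − 1 = 450 = 2^1 · 225, so d = 225.
10^1 ≡ 10 (mod 451)
10^2 ≡ 10^2 = 100 ≡ 100 (mod 451)
10^4 ≡ 100^2 = 10000 ≡ 78 (mod 451)
10^8 ≡ 78^2 = 6084 ≡ 221 (mod 451)
10^16 ≡ 221^2 = 48841 ≡ 133 (mod 451)
10^32 ≡ 133^2 = 17689 ≡ 100 (mod 451)
10^64 ≡ 100^2 = 10000 ≡ 78 (mod 451)
10^128 ≡ 78^2 = 6084 ≡ 221 (mod 451)
225 = 128 + 64 + 32 + 1 in binary powers of 2.
So 10^225 ≡ 221 · 78 · 100 · 10 ≡ 329 (mod 451).
Squaring chain: 329; never reaches −1, so base 10 is a Miller–Rabin witness that 451 is composite.

329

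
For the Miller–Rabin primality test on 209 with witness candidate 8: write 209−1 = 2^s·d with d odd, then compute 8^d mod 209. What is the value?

160

209 − 1 = 208 = 2^4 · 13, so d = 13.
8^1 ≡ 8 (mod 209)
8^2 ≡ 8^2 = 64 ≡ 64 (mod 209)
8^4 ≡ 64^2 = 4096 ≡ 125 (mod 209)
8^8 ≡ 125^2 = 15625 ≡ 159 (mod 209)
13 = 8 + 4 + 1 in binary powers of 2.
So 8^13 ≡ 159 · 125 · 8 ≡ 160 (mod 209).
Squaring chain: 160 → 102 → 163 → 26; never reaches −1, so base 8 is a Miller–Rabin witness that 209 is composite.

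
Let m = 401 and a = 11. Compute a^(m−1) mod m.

1

11^1 ≡ 11 (mod 401)
11^2 ≡ 11^2 = 121 ≡ 121 (mod 401)
11^4 ≡ 121^2 = 14641 ≡ 205 (mod 401)
11^8 ≡ 205^2 = 42025 ≡ 321 (mod 401)
11^16 ≡ 321^2 = 103041 ≡ 385 (mod 401)
11^32 ≡ 385^2 = 148225 ≡ 256 (mod 401)
11^64 ≡ 256^2 = 65536 ≡ 173 (mod 401)
11^128 ≡ 173^2 = 29929 ≡ 255 (mod 401)
11^256 ≡ 255^2 = 65025 ≡ 63 (mod 401)
400 = 256 + 128 + 16 in binary powers of 2.
So 11^400 ≡ 63 · 255 · 385 ≡ 1 (mod 401).
Since the result is 1, base 11 gives no evidence that 401 is composite.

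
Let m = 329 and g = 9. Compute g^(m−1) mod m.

247

9^1 ≡ 9 (mod 329)
9^2 ≡ 9^2 = 81 ≡ 81 (mod 329)
9^4 ≡ 81^2 = 6561 ≡ 310 (mod 329)
9^8 ≡ 310^2 = 96100 ≡ 32 (mod 329)
9^16 ≡ 32^2 = 1024 ≡ 37 (mod 329)
9^32 ≡ 37^2 = 1369 ≡ 53 (mod 329)
9^64 ≡ 53^2 = 2809 ≡ 177 (mod 329)
9^128 ≡ 177^2 = 31329 ≡ 74 (mod 329)
9^256 ≡ 74^2 = 5476 ≡ 212 (mod 329)
328 = 256 + 64 + 8 in binary powers of 2.
So 9^328 ≡ 212 · 177 · 32 ≡ 247 (mod 329).
Since 247 ≠ 1, base 9 is a Fermat witness: 329 is composite.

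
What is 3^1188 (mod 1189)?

1147

3^1 ≡ 3 (mod 1189)
3^2 ≡ 3^2 = 9 ≡ 9 (mod 1189)
3^4 ≡ 9^2 = 81 ≡ 81 (mod 1189)
3^8 ≡ 81^2 = 6561 ≡ 616 (mod 1189)
3^16 ≡ 616^2 = 379456 ≡ 165 (mod 1189)
3^32 ≡ 165^2 = 27225 ≡ 1067 (mod 1189)
3^64 ≡ 1067^2 = 1138489 ≡ 616 (mod 1189)
3^128 ≡ 616^2 = 379456 ≡ 165 (mod 1189)
3^256 ≡ 165^2 = 27225 ≡ 1067 (mod 1189)
3^512 ≡ 1067^2 = 1138489 ≡ 616 (mod 1189)
3^1024 ≡ 616^2 = 379456 ≡ 165 (mod 1189)
1188 = 1024 + 128 + 32 + 4 in binary powers of 2.
So 3^1188 ≡ 165 · 165 · 1067 · 81 ≡ 1147 (mod 1189).
Since 1147 ≠ 1, base 3 is a Fermat witness: 1189 is composite.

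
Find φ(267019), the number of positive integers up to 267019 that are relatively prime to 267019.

247296

Factor: 267019 = 17 · 113 · 139.
φ(267019) = (17−1) · (113−1) · (139−1) = 16 · 112 · 138 = 247296.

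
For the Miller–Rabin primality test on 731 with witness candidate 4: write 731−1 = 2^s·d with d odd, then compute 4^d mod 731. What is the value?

4

731 − 1 = 730 = 2^1 · 365, so d = 365.
4^1 ≡ 4 (mod 731)
4^2 ≡ 4^2 = 16 ≡ 16 (mod 731)
4^4 ≡ 16^2 = 256 ≡ 256 (mod 731)
4^8 ≡ 256^2 = 65536 ≡ 477 (mod 731)
4^16 ≡ 477^2 = 227529 ≡ 188 (mod 731)
4^32 ≡ 188^2 = 35344 ≡ 256 (mod 731)
4^64 ≡ 256^2 = 65536 ≡ 477 (mod 731)
4^128 ≡ 477^2 = 227529 ≡ 188 (mod 731)
4^256 ≡ 188^2 = 35344 ≡ 256 (mod 731)
365 = 256 + 64 + 32 + 8 + 4 + 1 in binary powers of 2.
So 4^365 ≡ 256 · 477 · 256 · 477 · 256 · 4 ≡ 4 (mod 731).
Squaring chain: 4; never reaches −1, so base 4 is a Miller–Rabin witness that 731 is composite.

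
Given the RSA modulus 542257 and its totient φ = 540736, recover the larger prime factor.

φ(n) = (p−1)(q−1) = n − (p+q) + 1, so p + q = 542257 − 540736 + 1 = 1522.
p and q are the roots of t² − 1522t + 542257 = 0.
Discriminant: 1522² − 4·542257 = 2316484 − 2169028 = 147456; √147456 = 384.
q = (1522 − 384)/2 = 569, p = (1522 + 384)/2 = 953.
Check: 569 · 953 = 542257.

953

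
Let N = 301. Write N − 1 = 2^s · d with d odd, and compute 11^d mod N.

301 − 1 = 300 = 2^2 · 75, so d = 75.
11^1 ≡ 11 (mod 301)
11^2 ≡ 11^2 = 121 ≡ 121 (mod 301)
11^4 ≡ 121^2 = 14641 ≡ 193 (mod 301)
11^8 ≡ 193^2 = 37249 ≡ 226 (mod 301)
11^16 ≡ 226^2 = 51076 ≡ 207 (mod 301)
11^32 ≡ 207^2 = 42849 ≡ 107 (mod 301)
11^64 ≡ 107^2 = 11449 ≡ 11 (mod 301)
75 = 64 + 8 + 2 + 1 in binary powers of 2.
So 11^75 ≡ 11 · 226 · 121 · 11 ≡ 274 (mod 301).
Squaring chain: 274 → 127; never reaches −1, so base 11 is a Miller–Rabin witness that 301 is composite.

274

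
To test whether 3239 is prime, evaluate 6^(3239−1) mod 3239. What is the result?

6^1 ≡ 6 (mod 3239)
6^2 ≡ 6^2 = 36 ≡ 36 (mod 3239)
6^4 ≡ 36^2 = 1296 ≡ 1296 (mod 3239)
6^8 ≡ 1296^2 = 1679616 ≡ 1814 (mod 3239)
6^16 ≡ 1814^2 = 3290596 ≡ 3011 (mod 3239)
6^32 ≡ 3011^2 = 9066121 ≡ 160 (mod 3239)
6^64 ≡ 160^2 = 25600 ≡ 2927 (mod 3239)
6^128 ≡ 2927^2 = 8567329 ≡ 174 (mod 3239)
6^256 ≡ 174^2 = 30276 ≡ 1125 (mod 3239)
6^512 ≡ 1125^2 = 1265625 ≡ 2415 (mod 3239)
6^1024 ≡ 2415^2 = 5832225 ≡ 2025 (mod 3239)
6^2048 ≡ 2025^2 = 4100625 ≡ 51 (mod 3239)
3238 = 2048 + 1024 + 128 + 32 + 4 + 2 in binary powers of 2.
So 6^3238 ≡ 51 · 2025 · 174 · 160 · 1296 · 36 ≡ 705 (mod 3239).
Since 705 ≠ 1, base 6 is a Fermat witness: 3239 is composite.

705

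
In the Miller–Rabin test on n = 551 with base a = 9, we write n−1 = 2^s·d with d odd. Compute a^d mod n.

35

551 − 1 = 550 = 2^1 · 275, so d = 275.
9^1 ≡ 9 (mod 551)
9^2 ≡ 9^2 = 81 ≡ 81 (mod 551)
9^4 ≡ 81^2 = 6561 ≡ 500 (mod 551)
9^8 ≡ 500^2 = 250000 ≡ 397 (mod 551)
9^16 ≡ 397^2 = 157609 ≡ 23 (mod 551)
9^32 ≡ 23^2 = 529 ≡ 529 (mod 551)
9^64 ≡ 529^2 = 279841 ≡ 484 (mod 551)
9^128 ≡ 484^2 = 234256 ≡ 81 (mod 551)
9^256 ≡ 81^2 = 6561 ≡ 500 (mod 551)
275 = 256 + 16 + 2 + 1 in binary powers of 2.
So 9^275 ≡ 500 · 23 · 81 · 9 ≡ 35 (mod 551).
Squaring chain: 35; never reaches −1, so base 9 is a Miller–Rabin witness that 551 is composite.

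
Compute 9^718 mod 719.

9^1 ≡ 9 (mod 719)
9^2 ≡ 9^2 = 81 ≡ 81 (mod 719)
9^4 ≡ 81^2 = 6561 ≡ 90 (mod 719)
9^8 ≡ 90^2 = 8100 ≡ 191 (mod 719)
9^16 ≡ 191^2 = 36481 ≡ 531 (mod 719)
9^32 ≡ 531^2 = 281961 ≡ 113 (mod 719)
9^64 ≡ 113^2 = 12769 ≡ 546 (mod 719)
9^128 ≡ 546^2 = 298116 ≡ 450 (mod 719)
9^256 ≡ 450^2 = 202500 ≡ 461 (mod 719)
9^512 ≡ 461^2 = 212521 ≡ 416 (mod 719)
718 = 512 + 128 + 64 + 8 + 4 + 2 in binary powers of 2.
So 9^718 ≡ 416 · 450 · 546 · 191 · 90 · 81 ≡ 1 (mod 719).
Since the result is 1, base 9 gives no evidence that 719 is composite.

1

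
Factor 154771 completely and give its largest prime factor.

154771 = 37 · 4183
4183 = 47 · 89
89 is prime.
So 154771 = 37 · 47 · 89; the largest prime factor is 89.

89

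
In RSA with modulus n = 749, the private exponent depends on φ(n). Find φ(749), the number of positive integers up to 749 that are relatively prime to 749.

636

Factor: 749 = 7 · 107.
φ(749) = (7−1) · (107−1) = 6 · 106 = 636.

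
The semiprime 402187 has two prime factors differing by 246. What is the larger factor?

769

Since p = q + 246, we have 402187 = q(q + 246), so q² + 246q − 402187 = 0.
Discriminant: 246² + 4·402187 = 60516 + 1608748 = 1669264; √1669264 = 1292.
q = (−246 + 1292)/2 = 523, and p = q + 246 = 769.
Check: 523 · 769 = 402187.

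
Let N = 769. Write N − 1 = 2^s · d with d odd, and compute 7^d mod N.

769 − 1 = 768 = 2^8 · 3, so d = 3.
7^1 ≡ 7 (mod 769)
7^2 ≡ 7^2 = 49 ≡ 49 (mod 769)
3 = 2 + 1 in binary powers of 2.
So 7^3 ≡ 49 · 7 ≡ 343 (mod 769).
Squaring chain: 343 → 761 → 64 → 251 → 712 → 173 → 707 → 768; reaches −1, so base 7 does not prove 769 composite.

343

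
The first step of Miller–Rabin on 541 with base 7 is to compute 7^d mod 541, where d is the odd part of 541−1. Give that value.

540

541 − 1 = 540 = 2^2 · 135, so d = 135.
7^1 ≡ 7 (mod 541)
7^2 ≡ 7^2 = 49 ≡ 49 (mod 541)
7^4 ≡ 49^2 = 2401 ≡ 237 (mod 541)
7^8 ≡ 237^2 = 56169 ≡ 446 (mod 541)
7^16 ≡ 446^2 = 198916 ≡ 369 (mod 541)
7^32 ≡ 369^2 = 136161 ≡ 370 (mod 541)
7^64 ≡ 370^2 = 136900 ≡ 27 (mod 541)
7^128 ≡ 27^2 = 729 ≡ 188 (mod 541)
135 = 128 + 4 + 2 + 1 in binary powers of 2.
So 7^135 ≡ 188 · 237 · 49 · 7 ≡ 540 (mod 541).
Since 7^d ≡ 540 (mod 541), base 7 does not prove 541 composite.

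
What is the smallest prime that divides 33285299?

33285299 is odd.
Digit sum 41, not divisible by 3.
Ends in 9: not divisible by 5.
7: 33285299 = 7·4755042 + 5
11: 33285299 = 11·3025936 + 3
13: 33285299 = 13·2560407 + 8
17: 33285299 = 17·1957958 + 13
19: 33285299 = 19·1751857 + 16
23: 33285299 = 23·1447186 + 21
29: 33285299 = 29·1147768 + 27
31: 33285299 = 31·1073719 + 10
37: 33285299 = 37·899602 + 25
41: 33285299 = 41·811836 + 23
43: 33285299 = 43·774076 + 31
47: 33285299 = 47·708197 + 40
53: 33285299 = 53·628024 + 27
59: 33285299 = 59·564157 + 36
61: 33285299 = 61·545660 + 39
67: 33285299 = 67·496795 + 34
71: 33285299 = 71·468807 + 2
73: 33285299 = 73·455963

73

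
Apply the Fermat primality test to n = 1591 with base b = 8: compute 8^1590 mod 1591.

1368

8^1 ≡ 8 (mod 1591)
8^2 ≡ 8^2 = 64 ≡ 64 (mod 1591)
8^4 ≡ 64^2 = 4096 ≡ 914 (mod 1591)
8^8 ≡ 914^2 = 835396 ≡ 121 (mod 1591)
8^16 ≡ 121^2 = 14641 ≡ 322 (mod 1591)
8^32 ≡ 322^2 = 103684 ≡ 269 (mod 1591)
8^64 ≡ 269^2 = 72361 ≡ 766 (mod 1591)
8^128 ≡ 766^2 = 586756 ≡ 1268 (mod 1591)
8^256 ≡ 1268^2 = 1607824 ≡ 914 (mod 1591)
8^512 ≡ 914^2 = 835396 ≡ 121 (mod 1591)
8^1024 ≡ 121^2 = 14641 ≡ 322 (mod 1591)
1590 = 1024 + 512 + 32 + 16 + 4 + 2 in binary powers of 2.
So 8^1590 ≡ 322 · 121 · 269 · 322 · 914 · 64 ≡ 1368 (mod 1591).
Since 1368 ≠ 1, base 8 is a Fermat witness: 1591 is composite.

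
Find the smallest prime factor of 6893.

6893 is odd.
Digit sum 26, not divisible by 3.
Ends in 3: not divisible by 5.
7: 6893 = 7·984 + 5
11: 6893 = 11·626 + 7
13: 6893 = 13·530 + 3
17: 6893 = 17·405 + 8
19: 6893 = 19·362 + 15
23: 6893 = 23·299 + 16
29: 6893 = 29·237 + 20
31: 6893 = 31·222 + 11
37: 6893 = 37·186 + 11
41: 6893 = 41·168 + 5
43: 6893 = 43·160 + 13
47: 6893 = 47·146 + 31
53: 6893 = 53·130 + 3
59: 6893 = 59·116 + 49
61: 6893 = 61·113

61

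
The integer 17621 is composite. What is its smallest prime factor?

17621 is odd.
Digit sum 17, not divisible by 3.
Ends in 1: not divisible by 5.
7: 17621 = 7·2517 + 2
11: 17621 = 11·1601 + 10
13: 17621 = 13·1355 + 6
17: 17621 = 17·1036 + 9
19: 17621 = 19·927 + 8
23: 17621 = 23·766 + 3
29: 17621 = 29·607 + 18
31: 17621 = 31·568 + 13
37: 17621 = 37·476 + 9
41: 17621 = 41·429 + 32
43: 17621 = 43·409 + 34
47: 17621 = 47·374 + 43
53: 17621 = 53·332 + 25
59: 17621 = 59·298 + 39
61: 17621 = 61·288 + 53
67: 17621 = 67·263

67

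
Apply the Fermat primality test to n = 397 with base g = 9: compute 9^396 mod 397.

9^1 ≡ 9 (mod 397)
9^2 ≡ 9^2 = 81 ≡ 81 (mod 397)
9^4 ≡ 81^2 = 6561 ≡ 209 (mod 397)
9^8 ≡ 209^2 = 43681 ≡ 11 (mod 397)
9^16 ≡ 11^2 = 121 ≡ 121 (mod 397)
9^32 ≡ 121^2 = 14641 ≡ 349 (mod 397)
9^64 ≡ 349^2 = 121801 ≡ 319 (mod 397)
9^128 ≡ 319^2 = 101761 ≡ 129 (mod 397)
9^256 ≡ 129^2 = 16641 ≡ 364 (mod 397)
396 = 256 + 128 + 8 + 4 in binary powers of 2.
So 9^396 ≡ 364 · 129 · 11 · 209 ≡ 1 (mod 397).
Since the result is 1, base 9 gives no evidence that 397 is composite.

1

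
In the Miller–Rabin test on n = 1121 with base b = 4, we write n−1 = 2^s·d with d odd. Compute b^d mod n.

556

1121 − 1 = 1120 = 2^5 · 35, so d = 35.
4^1 ≡ 4 (mod 1121)
4^2 ≡ 4^2 = 16 ≡ 16 (mod 1121)
4^4 ≡ 16^2 = 256 ≡ 256 (mod 1121)
4^8 ≡ 256^2 = 65536 ≡ 518 (mod 1121)
4^16 ≡ 518^2 = 268324 ≡ 405 (mod 1121)
4^32 ≡ 405^2 = 164025 ≡ 359 (mod 1121)
35 = 32 + 2 + 1 in binary powers of 2.
So 4^35 ≡ 359 · 16 · 4 ≡ 556 (mod 1121).
Squaring chain: 556 → 861 → 340 → 137 → 833; never reaches −1, so base 4 is a Miller–Rabin witness that 1121 is composite.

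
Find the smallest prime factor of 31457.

83

31457 is odd.
Digit sum 20, not divisible by 3.
Ends in 7: not divisible by 5.
7: 31457 = 7·4493 + 6
11: 31457 = 11·2859 + 8
13: 31457 = 13·2419 + 10
17: 31457 = 17·1850 + 7
19: 31457 = 19·1655 + 12
23: 31457 = 23·1367 + 16
29: 31457 = 29·1084 + 21
31: 31457 = 31·1014 + 23
37: 31457 = 37·850 + 7
41: 31457 = 41·767 + 10
43: 31457 = 43·731 + 24
47: 31457 = 47·669 + 14
53: 31457 = 53·593 + 28
59: 31457 = 59·533 + 10
61: 31457 = 61·515 + 42
67: 31457 = 67·469 + 34
71: 31457 = 71·443 + 4
73: 31457 = 73·430 + 67
79: 31457 = 79·398 + 15
83: 31457 = 83·379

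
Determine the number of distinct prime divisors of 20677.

20677 = 23 · 899
899 = 29 · 31
20677 = 23 · 29 · 31, which has 3 distinct prime factors.

3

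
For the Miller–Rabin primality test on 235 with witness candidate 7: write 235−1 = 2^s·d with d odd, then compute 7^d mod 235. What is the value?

235 − 1 = 234 = 2^1 · 117, so d = 117.
7^1 ≡ 7 (mod 235)
7^2 ≡ 7^2 = 49 ≡ 49 (mod 235)
7^4 ≡ 49^2 = 2401 ≡ 51 (mod 235)
7^8 ≡ 51^2 = 2601 ≡ 16 (mod 235)
7^16 ≡ 16^2 = 256 ≡ 21 (mod 235)
7^32 ≡ 21^2 = 441 ≡ 206 (mod 235)
7^64 ≡ 206^2 = 42436 ≡ 136 (mod 235)
117 = 64 + 32 + 16 + 4 + 1 in binary powers of 2.
So 7^117 ≡ 136 · 206 · 21 · 51 · 7 ≡ 2 (mod 235).
Squaring chain: 2; never reaches −1, so base 7 is a Miller–Rabin witness that 235 is composite.

2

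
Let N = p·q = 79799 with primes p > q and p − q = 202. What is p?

Since p = q + 202, we have 79799 = q(q + 202), so q² + 202q − 79799 = 0.
Discriminant: 202² + 4·79799 = 40804 + 319196 = 360000; √360000 = 600.
q = (−202 + 600)/2 = 199, and p = q + 202 = 401.
Check: 199 · 401 = 79799.

401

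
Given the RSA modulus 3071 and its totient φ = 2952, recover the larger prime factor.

83

φ(n) = (p−1)(q−1) = n − (p+q) + 1, so p + q = 3071 − 2952 + 1 = 120.
p and q are the roots of t² − 120t + 3071 = 0.
Discriminant: 120² − 4·3071 = 14400 − 12284 = 2116; √2116 = 46.
q = (120 − 46)/2 = 37, p = (120 + 46)/2 = 83.
Check: 37 · 83 = 3071.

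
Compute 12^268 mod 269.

12^1 ≡ 12 (mod 269)
12^2 ≡ 12^2 = 144 ≡ 144 (mod 269)
12^4 ≡ 144^2 = 20736 ≡ 23 (mod 269)
12^8 ≡ 23^2 = 529 ≡ 260 (mod 269)
12^16 ≡ 260^2 = 67600 ≡ 81 (mod 269)
12^32 ≡ 81^2 = 6561 ≡ 105 (mod 269)
12^64 ≡ 105^2 = 11025 ≡ 265 (mod 269)
12^128 ≡ 265^2 = 70225 ≡ 16 (mod 269)
12^256 ≡ 16^2 = 256 ≡ 256 (mod 269)
268 = 256 + 8 + 4 in binary powers of 2.
So 12^268 ≡ 256 · 260 · 23 ≡ 1 (mod 269).
Since the result is 1, base 12 gives no evidence that 269 is composite.

1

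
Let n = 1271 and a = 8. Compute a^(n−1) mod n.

1024

8^1 ≡ 8 (mod 1271)
8^2 ≡ 8^2 = 64 ≡ 64 (mod 1271)
8^4 ≡ 64^2 = 4096 ≡ 283 (mod 1271)
8^8 ≡ 283^2 = 80089 ≡ 16 (mod 1271)
8^16 ≡ 16^2 = 256 ≡ 256 (mod 1271)
8^32 ≡ 256^2 = 65536 ≡ 715 (mod 1271)
8^64 ≡ 715^2 = 511225 ≡ 283 (mod 1271)
8^128 ≡ 283^2 = 80089 ≡ 16 (mod 1271)
8^256 ≡ 16^2 = 256 ≡ 256 (mod 1271)
8^512 ≡ 256^2 = 65536 ≡ 715 (mod 1271)
8^1024 ≡ 715^2 = 511225 ≡ 283 (mod 1271)
1270 = 1024 + 128 + 64 + 32 + 16 + 4 + 2 in binary powers of 2.
So 8^1270 ≡ 283 · 16 · 283 · 715 · 256 · 283 · 64 ≡ 1024 (mod 1271).
Since 1024 ≠ 1, base 8 is a Fermat witness: 1271 is composite.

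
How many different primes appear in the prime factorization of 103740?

6

103740 = 2^2 · 25935
25935 = 3 · 8645
8645 = 5 · 1729
1729 = 7 · 247
247 = 13 · 19
103740 = 2^2 · 3 · 5 · 7 · 13 · 19, which has 6 distinct prime factors.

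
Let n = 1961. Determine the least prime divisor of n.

1961 is odd.
Digit sum 17, not divisible by 3.
Ends in 1: not divisible by 5.
7: 1961 = 7·280 + 1
11: 1961 = 11·178 + 3
13: 1961 = 13·150 + 11
17: 1961 = 17·115 + 6
19: 1961 = 19·103 + 4
23: 1961 = 23·85 + 6
29: 1961 = 29·67 + 18
31: 1961 = 31·63 + 8
37: 1961 = 37·53

37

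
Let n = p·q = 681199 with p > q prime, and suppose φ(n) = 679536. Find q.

φ(n) = (p−1)(q−1) = n − (p+q) + 1, so p + q = 681199 − 679536 + 1 = 1664.
p and q are the roots of t² − 1664t + 681199 = 0.
Discriminant: 1664² − 4·681199 = 2768896 − 2724796 = 44100; √44100 = 210.
q = (1664 − 210)/2 = 727, p = (1664 + 210)/2 = 937.
Check: 727 · 937 = 681199.

727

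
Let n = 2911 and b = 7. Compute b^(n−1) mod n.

7^1 ≡ 7 (mod 2911)
7^2 ≡ 7^2 = 49 ≡ 49 (mod 2911)
7^4 ≡ 49^2 = 2401 ≡ 2401 (mod 2911)
7^8 ≡ 2401^2 = 5764801 ≡ 1021 (mod 2911)
7^16 ≡ 1021^2 = 1042441 ≡ 303 (mod 2911)
7^32 ≡ 303^2 = 91809 ≡ 1568 (mod 2911)
7^64 ≡ 1568^2 = 2458624 ≡ 1740 (mod 2911)
7^128 ≡ 1740^2 = 3027600 ≡ 160 (mod 2911)
7^256 ≡ 160^2 = 25600 ≡ 2312 (mod 2911)
7^512 ≡ 2312^2 = 5345344 ≡ 748 (mod 2911)
7^1024 ≡ 748^2 = 559504 ≡ 592 (mod 2911)
7^2048 ≡ 592^2 = 350464 ≡ 1144 (mod 2911)
2910 = 2048 + 512 + 256 + 64 + 16 + 8 + 4 + 2 in binary powers of 2.
So 7^2910 ≡ 1144 · 748 · 2312 · 1740 · 303 · 1021 · 2401 · 49 ≡ 1795 (mod 2911).
Since 1795 ≠ 1, base 7 is a Fermat witness: 2911 is composite.

1795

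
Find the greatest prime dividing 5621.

73

5621 = 7 · 803
803 = 11 · 73
73 is prime.
So 5621 = 7 · 11 · 73; the largest prime factor is 73.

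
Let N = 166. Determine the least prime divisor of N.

166 is even: 2 divides it.

2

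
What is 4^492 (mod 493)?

4^1 ≡ 4 (mod 493)
4^2 ≡ 4^2 = 16 ≡ 16 (mod 493)
4^4 ≡ 16^2 = 256 ≡ 256 (mod 493)
4^8 ≡ 256^2 = 65536 ≡ 460 (mod 493)
4^16 ≡ 460^2 = 211600 ≡ 103 (mod 493)
4^32 ≡ 103^2 = 10609 ≡ 256 (mod 493)
4^64 ≡ 256^2 = 65536 ≡ 460 (mod 493)
4^128 ≡ 460^2 = 211600 ≡ 103 (mod 493)
4^256 ≡ 103^2 = 10609 ≡ 256 (mod 493)
492 = 256 + 128 + 64 + 32 + 8 + 4 in binary powers of 2.
So 4^492 ≡ 256 · 103 · 460 · 256 · 460 · 256 ≡ 103 (mod 493).
Since 103 ≠ 1, base 4 is a Fermat witness: 493 is composite.

103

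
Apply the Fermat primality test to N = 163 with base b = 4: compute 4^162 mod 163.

4^1 ≡ 4 (mod 163)
4^2 ≡ 4^2 = 16 ≡ 16 (mod 163)
4^4 ≡ 16^2 = 256 ≡ 93 (mod 163)
4^8 ≡ 93^2 = 8649 ≡ 10 (mod 163)
4^16 ≡ 10^2 = 100 ≡ 100 (mod 163)
4^32 ≡ 100^2 = 10000 ≡ 57 (mod 163)
4^64 ≡ 57^2 = 3249 ≡ 152 (mod 163)
4^128 ≡ 152^2 = 23104 ≡ 121 (mod 163)
162 = 128 + 32 + 2 in binary powers of 2.
So 4^162 ≡ 121 · 57 · 16 ≡ 1 (mod 163).
Since the result is 1, base 4 gives no evidence that 163 is composite.

1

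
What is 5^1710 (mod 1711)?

779

5^1 ≡ 5 (mod 1711)
5^2 ≡ 5^2 = 25 ≡ 25 (mod 1711)
5^4 ≡ 25^2 = 625 ≡ 625 (mod 1711)
5^8 ≡ 625^2 = 390625 ≡ 517 (mod 1711)
5^16 ≡ 517^2 = 267289 ≡ 373 (mod 1711)
5^32 ≡ 373^2 = 139129 ≡ 538 (mod 1711)
5^64 ≡ 538^2 = 289444 ≡ 285 (mod 1711)
5^128 ≡ 285^2 = 81225 ≡ 808 (mod 1711)
5^256 ≡ 808^2 = 652864 ≡ 973 (mod 1711)
5^512 ≡ 973^2 = 946729 ≡ 546 (mod 1711)
5^1024 ≡ 546^2 = 298116 ≡ 402 (mod 1711)
1710 = 1024 + 512 + 128 + 32 + 8 + 4 + 2 in binary powers of 2.
So 5^1710 ≡ 402 · 546 · 808 · 538 · 517 · 625 · 25 ≡ 779 (mod 1711).
Since 779 ≠ 1, base 5 is a Fermat witness: 1711 is composite.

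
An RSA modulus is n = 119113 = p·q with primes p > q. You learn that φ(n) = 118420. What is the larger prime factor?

φ(n) = (p−1)(q−1) = n − (p+q) + 1, so p + q = 119113 − 118420 + 1 = 694.
p and q are the roots of t² − 694t + 119113 = 0.
Discriminant: 694² − 4·119113 = 481636 − 476452 = 5184; √5184 = 72.
q = (694 − 72)/2 = 311, p = (694 + 72)/2 = 383.
Check: 311 · 383 = 119113.

383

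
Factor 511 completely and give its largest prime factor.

73

511 = 7 · 73
73 is prime.
So 511 = 7 · 73; the largest prime factor is 73.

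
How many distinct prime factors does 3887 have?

2

3887 = 13^2 · 23
3887 = 13^2 · 23, which has 2 distinct prime factors.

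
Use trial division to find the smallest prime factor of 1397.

1397 is odd.
Digit sum 20, not divisible by 3.
Ends in 7: not divisible by 5.
7: 1397 = 7·199 + 4
11: 1397 = 11·127

11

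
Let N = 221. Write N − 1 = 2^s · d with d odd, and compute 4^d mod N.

221 − 1 = 220 = 2^2 · 55, so d = 55.
4^1 ≡ 4 (mod 221)
4^2 ≡ 4^2 = 16 ≡ 16 (mod 221)
4^4 ≡ 16^2 = 256 ≡ 35 (mod 221)
4^8 ≡ 35^2 = 1225 ≡ 120 (mod 221)
4^16 ≡ 120^2 = 14400 ≡ 35 (mod 221)
4^32 ≡ 35^2 = 1225 ≡ 120 (mod 221)
55 = 32 + 16 + 4 + 2 + 1 in binary powers of 2.
So 4^55 ≡ 120 · 35 · 35 · 16 · 4 ≡ 30 (mod 221).
Squaring chain: 30 → 16; never reaches −1, so base 4 is a Miller–Rabin witness that 221 is composite.

30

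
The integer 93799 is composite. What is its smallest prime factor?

97

93799 is odd.
Digit sum 37, not divisible by 3.
Ends in 9: not divisible by 5.
7: 93799 = 7·13399 + 6
11: 93799 = 11·8527 + 2
13: 93799 = 13·7215 + 4
17: 93799 = 17·5517 + 10
19: 93799 = 19·4936 + 15
23: 93799 = 23·4078 + 5
29: 93799 = 29·3234 + 13
31: 93799 = 31·3025 + 24
37: 93799 = 37·2535 + 4
41: 93799 = 41·2287 + 32
43: 93799 = 43·2181 + 16
47: 93799 = 47·1995 + 34
53: 93799 = 53·1769 + 42
59: 93799 = 59·1589 + 48
61: 93799 = 61·1537 + 42
67: 93799 = 67·1399 + 66
71: 93799 = 71·1321 + 8
73: 93799 = 73·1284 + 67
79: 93799 = 79·1187 + 26
83: 93799 = 83·1130 + 9
89: 93799 = 89·1053 + 82
97: 93799 = 97·967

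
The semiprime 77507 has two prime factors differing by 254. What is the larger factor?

433

Since p = q + 254, we have 77507 = q(q + 254), so q² + 254q − 77507 = 0.
Discriminant: 254² + 4·77507 = 64516 + 310028 = 374544; √374544 = 612.
q = (−254 + 612)/2 = 179, and p = q + 254 = 433.
Check: 179 · 433 = 77507.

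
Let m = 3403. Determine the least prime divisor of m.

3403 is odd.
Digit sum 10, not divisible by 3.
Ends in 3: not divisible by 5.
7: 3403 = 7·486 + 1
11: 3403 = 11·309 + 4
13: 3403 = 13·261 + 10
17: 3403 = 17·200 + 3
19: 3403 = 19·179 + 2
23: 3403 = 23·147 + 22
29: 3403 = 29·117 + 10
31: 3403 = 31·109 + 24
37: 3403 = 37·91 + 36
41: 3403 = 41·83

41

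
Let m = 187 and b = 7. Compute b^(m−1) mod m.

7^1 ≡ 7 (mod 187)
7^2 ≡ 7^2 = 49 ≡ 49 (mod 187)
7^4 ≡ 49^2 = 2401 ≡ 157 (mod 187)
7^8 ≡ 157^2 = 24649 ≡ 152 (mod 187)
7^16 ≡ 152^2 = 23104 ≡ 103 (mod 187)
7^32 ≡ 103^2 = 10609 ≡ 137 (mod 187)
7^64 ≡ 137^2 = 18769 ≡ 69 (mod 187)
7^128 ≡ 69^2 = 4761 ≡ 86 (mod 187)
186 = 128 + 32 + 16 + 8 + 2 in binary powers of 2.
So 7^186 ≡ 86 · 137 · 103 · 152 · 49 ≡ 70 (mod 187).
Since 70 ≠ 1, base 7 is a Fermat witness: 187 is composite.

70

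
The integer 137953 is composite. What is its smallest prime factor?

29

137953 is odd.
Digit sum 28, not divisible by 3.
Ends in 3: not divisible by 5.
7: 137953 = 7·19707 + 4
11: 137953 = 11·12541 + 2
13: 137953 = 13·10611 + 10
17: 137953 = 17·8114 + 15
19: 137953 = 19·7260 + 13
23: 137953 = 23·5997 + 22
29: 137953 = 29·4757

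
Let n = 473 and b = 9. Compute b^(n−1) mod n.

9^1 ≡ 9 (mod 473)
9^2 ≡ 9^2 = 81 ≡ 81 (mod 473)
9^4 ≡ 81^2 = 6561 ≡ 412 (mod 473)
9^8 ≡ 412^2 = 169744 ≡ 410 (mod 473)
9^16 ≡ 410^2 = 168100 ≡ 185 (mod 473)
9^32 ≡ 185^2 = 34225 ≡ 169 (mod 473)
9^64 ≡ 169^2 = 28561 ≡ 181 (mod 473)
9^128 ≡ 181^2 = 32761 ≡ 124 (mod 473)
9^256 ≡ 124^2 = 15376 ≡ 240 (mod 473)
472 = 256 + 128 + 64 + 16 + 8 in binary powers of 2.
So 9^472 ≡ 240 · 124 · 181 · 185 · 410 ≡ 444 (mod 473).
Since 444 ≠ 1, base 9 is a Fermat witness: 473 is composite.

444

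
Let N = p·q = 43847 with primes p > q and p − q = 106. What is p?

Since p = q + 106, we have 43847 = q(q + 106), so q² + 106q − 43847 = 0.
Discriminant: 106² + 4·43847 = 11236 + 175388 = 186624; √186624 = 432.
q = (−106 + 432)/2 = 163, and p = q + 106 = 269.
Check: 163 · 269 = 43847.

269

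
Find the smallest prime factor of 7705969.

7705969 is odd.
Digit sum 43, not divisible by 3.
Ends in 9: not divisible by 5.
7: 7705969 = 7·1100852 + 5
11: 7705969 = 11·700542 + 7
13: 7705969 = 13·592766 + 11
17: 7705969 = 17·453292 + 5
19: 7705969 = 19·405577 + 6
23: 7705969 = 23·335042 + 3
29: 7705969 = 29·265723 + 2
31: 7705969 = 31·248579 + 20
37: 7705969 = 37·208269 + 16
41: 7705969 = 41·187950 + 19
43: 7705969 = 43·179208 + 25
47: 7705969 = 47·163956 + 37
53: 7705969 = 53·145395 + 34
59: 7705969 = 59·130609 + 38
61: 7705969 = 61·126327 + 22
67: 7705969 = 67·115014 + 31
71: 7705969 = 71·108534 + 55
73: 7705969 = 73·105561 + 16
79: 7705969 = 79·97543 + 72
83: 7705969 = 83·92843

83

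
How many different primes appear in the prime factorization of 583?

583 = 11 · 53
583 = 11 · 53, which has 2 distinct prime factors.

2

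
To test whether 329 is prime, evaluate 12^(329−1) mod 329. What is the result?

12^1 ≡ 12 (mod 329)
12^2 ≡ 12^2 = 144 ≡ 144 (mod 329)
12^4 ≡ 144^2 = 20736 ≡ 9 (mod 329)
12^8 ≡ 9^2 = 81 ≡ 81 (mod 329)
12^16 ≡ 81^2 = 6561 ≡ 310 (mod 329)
12^32 ≡ 310^2 = 96100 ≡ 32 (mod 329)
12^64 ≡ 32^2 = 1024 ≡ 37 (mod 329)
12^128 ≡ 37^2 = 1369 ≡ 53 (mod 329)
12^256 ≡ 53^2 = 2809 ≡ 177 (mod 329)
328 = 256 + 64 + 8 in binary powers of 2.
So 12^328 ≡ 177 · 37 · 81 ≡ 121 (mod 329).
Since 121 ≠ 1, base 12 is a Fermat witness: 329 is composite.

121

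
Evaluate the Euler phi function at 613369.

Factor: 613369 = 53 · 71 · 163.
φ(613369) = (53−1) · (71−1) · (163−1) = 52 · 70 · 162 = 589680.

589680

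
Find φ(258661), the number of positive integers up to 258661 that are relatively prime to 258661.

Factor: 258661 = 13 · 101 · 197.
φ(258661) = (13−1) · (101−1) · (197−1) = 12 · 100 · 196 = 235200.

235200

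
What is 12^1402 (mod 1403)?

225

12^1 ≡ 12 (mod 1403)
12^2 ≡ 12^2 = 144 ≡ 144 (mod 1403)
12^4 ≡ 144^2 = 20736 ≡ 1094 (mod 1403)
12^8 ≡ 1094^2 = 1196836 ≡ 77 (mod 1403)
12^16 ≡ 77^2 = 5929 ≡ 317 (mod 1403)
12^32 ≡ 317^2 = 100489 ≡ 876 (mod 1403)
12^64 ≡ 876^2 = 767376 ≡ 1338 (mod 1403)
12^128 ≡ 1338^2 = 1790244 ≡ 16 (mod 1403)
12^256 ≡ 16^2 = 256 ≡ 256 (mod 1403)
12^512 ≡ 256^2 = 65536 ≡ 998 (mod 1403)
12^1024 ≡ 998^2 = 996004 ≡ 1277 (mod 1403)
1402 = 1024 + 256 + 64 + 32 + 16 + 8 + 2 in binary powers of 2.
So 12^1402 ≡ 1277 · 256 · 1338 · 876 · 317 · 77 · 144 ≡ 225 (mod 1403).
Since 225 ≠ 1, base 12 is a Fermat witness: 1403 is composite.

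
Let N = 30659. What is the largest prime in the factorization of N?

43

30659 = 23 · 1333
1333 = 31 · 43
43 is prime.
So 30659 = 23 · 31 · 43; the largest prime factor is 43.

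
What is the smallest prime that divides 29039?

29039 is odd.
Digit sum 23, not divisible by 3.
Ends in 9: not divisible by 5.
7: 29039 = 7·4148 + 3
11: 29039 = 11·2639 + 10
13: 29039 = 13·2233 + 10
17: 29039 = 17·1708 + 3
19: 29039 = 19·1528 + 7
23: 29039 = 23·1262 + 13
29: 29039 = 29·1001 + 10
31: 29039 = 31·936 + 23
37: 29039 = 37·784 + 31
41: 29039 = 41·708 + 11
43: 29039 = 43·675 + 14
47: 29039 = 47·617 + 40
53: 29039 = 53·547 + 48
59: 29039 = 59·492 + 11
61: 29039 = 61·476 + 3
67: 29039 = 67·433 + 28
71: 29039 = 71·409

71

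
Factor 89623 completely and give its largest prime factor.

89623 = 19 · 4717
4717 = 53 · 89
89 is prime.
So 89623 = 19 · 53 · 89; the largest prime factor is 89.

89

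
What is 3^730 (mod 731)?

3^1 ≡ 3 (mod 731)
3^2 ≡ 3^2 = 9 ≡ 9 (mod 731)
3^4 ≡ 9^2 = 81 ≡ 81 (mod 731)
3^8 ≡ 81^2 = 6561 ≡ 713 (mod 731)
3^16 ≡ 713^2 = 508369 ≡ 324 (mod 731)
3^32 ≡ 324^2 = 104976 ≡ 443 (mod 731)
3^64 ≡ 443^2 = 196249 ≡ 341 (mod 731)
3^128 ≡ 341^2 = 116281 ≡ 52 (mod 731)
3^256 ≡ 52^2 = 2704 ≡ 511 (mod 731)
3^512 ≡ 511^2 = 261121 ≡ 154 (mod 731)
730 = 512 + 128 + 64 + 16 + 8 + 2 in binary powers of 2.
So 3^730 ≡ 154 · 52 · 341 · 324 · 713 · 9 ≡ 195 (mod 731).
Since 195 ≠ 1, base 3 is a Fermat witness: 731 is composite.

195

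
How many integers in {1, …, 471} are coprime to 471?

Factor: 471 = 3 · 157.
φ(471) = (3−1) · (157−1) = 2 · 156 = 312.

312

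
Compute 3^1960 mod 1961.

1106

3^1 ≡ 3 (mod 1961)
3^2 ≡ 3^2 = 9 ≡ 9 (mod 1961)
3^4 ≡ 9^2 = 81 ≡ 81 (mod 1961)
3^8 ≡ 81^2 = 6561 ≡ 678 (mod 1961)
3^16 ≡ 678^2 = 459684 ≡ 810 (mod 1961)
3^32 ≡ 810^2 = 656100 ≡ 1126 (mod 1961)
3^64 ≡ 1126^2 = 1267876 ≡ 1070 (mod 1961)
3^128 ≡ 1070^2 = 1144900 ≡ 1637 (mod 1961)
3^256 ≡ 1637^2 = 2679769 ≡ 1043 (mod 1961)
3^512 ≡ 1043^2 = 1087849 ≡ 1455 (mod 1961)
3^1024 ≡ 1455^2 = 2117025 ≡ 1106 (mod 1961)
1960 = 1024 + 512 + 256 + 128 + 32 + 8 in binary powers of 2.
So 3^1960 ≡ 1106 · 1455 · 1043 · 1637 · 1126 · 678 ≡ 1106 (mod 1961).
Since 1106 ≠ 1, base 3 is a Fermat witness: 1961 is composite.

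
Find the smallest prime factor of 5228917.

5228917 is odd.
Digit sum 34, not divisible by 3.
Ends in 7: not divisible by 5.
7: 5228917 = 7·746988 + 1
11: 5228917 = 11·475356 + 1
13: 5228917 = 13·402224 + 5
17: 5228917 = 17·307583 + 6
19: 5228917 = 19·275206 + 3
23: 5228917 = 23·227344 + 5
29: 5228917 = 29·180307 + 14
31: 5228917 = 31·168674 + 23
37: 5228917 = 37·141322 + 3
41: 5228917 = 41·127534 + 23
43: 5228917 = 43·121602 + 31
47: 5228917 = 47·111253 + 26
53: 5228917 = 53·98658 + 43
59: 5228917 = 59·88625 + 42
61: 5228917 = 61·85719 + 58
67: 5228917 = 67·78043 + 36
71: 5228917 = 71·73646 + 51
73: 5228917 = 73·71629

73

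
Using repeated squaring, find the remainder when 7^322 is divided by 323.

7^1 ≡ 7 (mod 323)
7^2 ≡ 7^2 = 49 ≡ 49 (mod 323)
7^4 ≡ 49^2 = 2401 ≡ 140 (mod 323)
7^8 ≡ 140^2 = 19600 ≡ 220 (mod 323)
7^16 ≡ 220^2 = 48400 ≡ 273 (mod 323)
7^32 ≡ 273^2 = 74529 ≡ 239 (mod 323)
7^64 ≡ 239^2 = 57121 ≡ 273 (mod 323)
7^128 ≡ 273^2 = 74529 ≡ 239 (mod 323)
7^256 ≡ 239^2 = 57121 ≡ 273 (mod 323)
322 = 256 + 64 + 2 in binary powers of 2.
So 7^322 ≡ 273 · 273 · 49 ≡ 83 (mod 323).
Since 83 ≠ 1, base 7 is a Fermat witness: 323 is composite.

83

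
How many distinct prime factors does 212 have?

212 = 2^2 · 53
212 = 2^2 · 53, which has 2 distinct prime factors.

2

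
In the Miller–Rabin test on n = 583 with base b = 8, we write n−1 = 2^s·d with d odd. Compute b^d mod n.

583 − 1 = 582 = 2^1 · 291, so d = 291.
8^1 ≡ 8 (mod 583)
8^2 ≡ 8^2 = 64 ≡ 64 (mod 583)
8^4 ≡ 64^2 = 4096 ≡ 15 (mod 583)
8^8 ≡ 15^2 = 225 ≡ 225 (mod 583)
8^16 ≡ 225^2 = 50625 ≡ 487 (mod 583)
8^32 ≡ 487^2 = 237169 ≡ 471 (mod 583)
8^64 ≡ 471^2 = 221841 ≡ 301 (mod 583)
8^128 ≡ 301^2 = 90601 ≡ 236 (mod 583)
8^256 ≡ 236^2 = 55696 ≡ 311 (mod 583)
291 = 256 + 32 + 2 + 1 in binary powers of 2.
So 8^291 ≡ 311 · 471 · 64 · 8 ≡ 569 (mod 583).
Squaring chain: 569; never reaches −1, so base 8 is a Miller–Rabin witness that 583 is composite.

569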